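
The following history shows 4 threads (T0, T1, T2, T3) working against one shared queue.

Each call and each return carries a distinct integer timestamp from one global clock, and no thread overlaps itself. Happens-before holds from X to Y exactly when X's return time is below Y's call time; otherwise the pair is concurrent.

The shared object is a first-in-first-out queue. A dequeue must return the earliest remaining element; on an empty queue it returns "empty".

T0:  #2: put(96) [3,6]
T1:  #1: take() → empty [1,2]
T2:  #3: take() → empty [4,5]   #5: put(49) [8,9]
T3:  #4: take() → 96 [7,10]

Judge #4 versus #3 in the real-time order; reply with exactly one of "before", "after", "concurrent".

#4 spans [7,10], #3 spans [4,5]
resp(#3)=5 < inv(#4)=7

after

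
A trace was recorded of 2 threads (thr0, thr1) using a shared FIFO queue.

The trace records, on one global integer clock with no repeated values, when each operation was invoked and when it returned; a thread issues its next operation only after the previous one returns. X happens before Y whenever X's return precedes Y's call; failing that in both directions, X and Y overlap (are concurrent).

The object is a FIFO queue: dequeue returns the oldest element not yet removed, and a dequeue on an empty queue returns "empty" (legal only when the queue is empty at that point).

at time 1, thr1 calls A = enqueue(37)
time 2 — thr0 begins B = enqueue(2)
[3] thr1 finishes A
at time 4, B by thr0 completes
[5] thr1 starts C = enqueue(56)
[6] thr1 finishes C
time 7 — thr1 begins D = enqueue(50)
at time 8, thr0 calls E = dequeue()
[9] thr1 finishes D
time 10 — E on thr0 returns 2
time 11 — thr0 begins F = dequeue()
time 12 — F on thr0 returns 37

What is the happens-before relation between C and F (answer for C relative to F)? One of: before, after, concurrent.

before

C spans [5,6], F spans [11,12]
resp(C)=6 < inv(F)=11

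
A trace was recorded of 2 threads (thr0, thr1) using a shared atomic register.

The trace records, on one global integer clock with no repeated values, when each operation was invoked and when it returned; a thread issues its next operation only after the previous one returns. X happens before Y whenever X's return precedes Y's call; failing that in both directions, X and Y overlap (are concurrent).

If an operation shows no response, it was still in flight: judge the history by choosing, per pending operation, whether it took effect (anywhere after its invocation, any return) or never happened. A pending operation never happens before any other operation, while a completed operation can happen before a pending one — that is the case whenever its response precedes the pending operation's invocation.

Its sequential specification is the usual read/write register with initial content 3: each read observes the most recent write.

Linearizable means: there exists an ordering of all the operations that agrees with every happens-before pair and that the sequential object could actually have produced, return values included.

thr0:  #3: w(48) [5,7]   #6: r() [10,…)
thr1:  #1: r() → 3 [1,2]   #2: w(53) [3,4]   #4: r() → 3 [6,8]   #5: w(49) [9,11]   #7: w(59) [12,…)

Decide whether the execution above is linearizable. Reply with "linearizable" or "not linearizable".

the violation lands at event 8, #4's response at time 8: events 1..7 linearize, events 1..8 do not
no legal order exists: 2 real-time-consistent candidates over 4 completed atomic register operations, all rejected
sample order #1, #2, #3, #4 stalls at step 4 — #4 r() → 3 has no legal effect
sample order #1, #2, #4, #3 stalls at step 3 — #4 r() → 3 has no legal effect

not linearizable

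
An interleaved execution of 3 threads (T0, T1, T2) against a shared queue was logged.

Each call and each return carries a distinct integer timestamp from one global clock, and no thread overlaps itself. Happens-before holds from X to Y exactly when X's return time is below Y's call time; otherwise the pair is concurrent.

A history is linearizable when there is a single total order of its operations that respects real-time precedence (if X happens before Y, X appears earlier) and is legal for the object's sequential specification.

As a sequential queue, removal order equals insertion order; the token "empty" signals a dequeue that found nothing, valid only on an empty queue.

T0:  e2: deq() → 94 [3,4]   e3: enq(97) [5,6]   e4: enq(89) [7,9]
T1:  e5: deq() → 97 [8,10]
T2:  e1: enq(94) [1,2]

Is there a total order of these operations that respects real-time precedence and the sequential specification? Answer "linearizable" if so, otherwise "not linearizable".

linearizable

one valid linearization: e1, e2, e3, e4, e5
after step 1 (e1 enq(94)): queue <94>
after step 2 (e2 deq() → 94): queue <>
after step 3 (e3 enq(97)): queue <97>
after step 4 (e4 enq(89)): queue <97,89>
after step 5 (e5 deq() → 97): queue <89>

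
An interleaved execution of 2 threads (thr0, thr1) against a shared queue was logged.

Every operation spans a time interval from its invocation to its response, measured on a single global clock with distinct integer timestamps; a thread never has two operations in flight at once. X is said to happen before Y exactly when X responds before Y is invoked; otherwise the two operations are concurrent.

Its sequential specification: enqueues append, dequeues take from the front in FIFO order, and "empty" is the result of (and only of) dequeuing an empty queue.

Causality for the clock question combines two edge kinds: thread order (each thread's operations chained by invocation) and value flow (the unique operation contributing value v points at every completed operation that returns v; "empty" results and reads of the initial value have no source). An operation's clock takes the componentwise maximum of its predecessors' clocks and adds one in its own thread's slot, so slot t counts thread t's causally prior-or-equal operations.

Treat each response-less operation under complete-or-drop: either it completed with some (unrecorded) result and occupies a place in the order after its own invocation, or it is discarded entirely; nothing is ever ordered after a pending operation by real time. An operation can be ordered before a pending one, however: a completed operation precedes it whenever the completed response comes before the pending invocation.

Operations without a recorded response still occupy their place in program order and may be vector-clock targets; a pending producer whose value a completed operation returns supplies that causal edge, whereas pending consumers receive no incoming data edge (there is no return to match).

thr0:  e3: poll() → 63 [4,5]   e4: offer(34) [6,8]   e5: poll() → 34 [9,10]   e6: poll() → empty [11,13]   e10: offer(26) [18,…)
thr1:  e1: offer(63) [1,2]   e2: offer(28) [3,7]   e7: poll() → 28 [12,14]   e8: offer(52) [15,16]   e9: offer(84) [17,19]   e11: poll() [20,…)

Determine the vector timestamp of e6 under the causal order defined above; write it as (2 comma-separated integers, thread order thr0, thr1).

e1, invoked 1, has no incoming edges; only thr1's bump applies → (0, 1)
e2 (invocation 3): componentwise max over VC(e1)=(0, 1), +1 at thr1, giving (0, 2)
e3 (invocation 4): componentwise max over VC(e1)=(0, 1), +1 at thr0, giving (1, 1)
e7 (invocation 12): componentwise max over VC(e2)=(0, 2), +1 at thr1, giving (0, 3)
e4 (invocation 6): componentwise max over VC(e3)=(1, 1), +1 at thr0, giving (2, 1)
e8 (invocation 15): componentwise max over VC(e7)=(0, 3), +1 at thr1, giving (0, 4)
e5 (invocation 9): componentwise max over VC(e4)=(2, 1), +1 at thr0, giving (3, 1)
e9 (invocation 17): componentwise max over VC(e8)=(0, 4), +1 at thr1, giving (0, 5)
e6 (invocation 11): componentwise max over VC(e5)=(3, 1), +1 at thr0, giving (4, 1)
e11 (invocation 20): componentwise max over VC(e9)=(0, 5), +1 at thr1, giving (0, 6)
e10 (invocation 18): componentwise max over VC(e6)=(4, 1), +1 at thr0, giving (5, 1)
target: VC(e6) = (4, 1)

(4, 1)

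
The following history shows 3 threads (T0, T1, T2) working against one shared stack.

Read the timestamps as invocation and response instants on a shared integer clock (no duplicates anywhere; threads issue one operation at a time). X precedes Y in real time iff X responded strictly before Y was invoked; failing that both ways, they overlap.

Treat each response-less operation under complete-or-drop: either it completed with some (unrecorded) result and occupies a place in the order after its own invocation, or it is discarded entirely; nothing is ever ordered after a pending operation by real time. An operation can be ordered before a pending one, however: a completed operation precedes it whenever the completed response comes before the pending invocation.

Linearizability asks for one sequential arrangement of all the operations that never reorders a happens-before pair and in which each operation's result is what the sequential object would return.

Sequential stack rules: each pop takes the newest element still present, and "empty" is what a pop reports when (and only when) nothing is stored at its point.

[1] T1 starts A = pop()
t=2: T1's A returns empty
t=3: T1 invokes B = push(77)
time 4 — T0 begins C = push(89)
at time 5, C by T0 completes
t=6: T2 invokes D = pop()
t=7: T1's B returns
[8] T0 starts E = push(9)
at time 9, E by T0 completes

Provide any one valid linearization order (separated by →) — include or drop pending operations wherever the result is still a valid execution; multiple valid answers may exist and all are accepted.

step 1: A pop() → empty — stack <>
step 2: B push(77) — stack <77>
step 3: C push(89) — stack <77,89>
step 4: D pop() (pending, included) — stack <77>
step 5: E push(9) — stack <77,9>

A → B → C → D → E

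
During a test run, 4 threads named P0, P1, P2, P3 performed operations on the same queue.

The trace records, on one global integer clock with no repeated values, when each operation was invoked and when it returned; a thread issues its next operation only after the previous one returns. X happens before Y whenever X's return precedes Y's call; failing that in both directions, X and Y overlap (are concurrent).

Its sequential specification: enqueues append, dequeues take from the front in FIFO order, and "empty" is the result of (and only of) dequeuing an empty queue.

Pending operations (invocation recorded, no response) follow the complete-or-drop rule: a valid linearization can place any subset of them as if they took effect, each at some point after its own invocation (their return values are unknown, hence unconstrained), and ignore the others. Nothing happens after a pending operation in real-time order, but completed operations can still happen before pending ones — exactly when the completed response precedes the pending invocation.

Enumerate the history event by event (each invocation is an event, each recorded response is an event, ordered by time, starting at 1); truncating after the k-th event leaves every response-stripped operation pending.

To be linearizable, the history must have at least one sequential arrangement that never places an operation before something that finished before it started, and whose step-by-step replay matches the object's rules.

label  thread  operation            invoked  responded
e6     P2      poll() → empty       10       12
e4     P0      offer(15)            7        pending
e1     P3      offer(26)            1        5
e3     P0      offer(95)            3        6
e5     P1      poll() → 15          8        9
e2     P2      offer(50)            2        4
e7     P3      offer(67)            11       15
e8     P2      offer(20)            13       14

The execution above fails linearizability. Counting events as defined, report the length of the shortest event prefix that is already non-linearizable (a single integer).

one valid order for events 1..8 is e1, e2, e3:
after step 1 (e1 offer(26)): queue <26>
after step 2 (e2 offer(50)): queue <26,50>
after step 3 (e3 offer(95)): queue <26,50,95>
once event 9 joins (e5's response, time 9), exhaustive search finds no witness
every completion of the 1 pending operation (e4) was checked; none linearizes
sample order e1, e2, e3, e5 (pending dropped) stalls at step 4 — e5 poll() → 15 has no legal effect
sample order e1, e3, e2, e5 (pending dropped) stalls at step 4 — e5 poll() → 15 has no legal effect

9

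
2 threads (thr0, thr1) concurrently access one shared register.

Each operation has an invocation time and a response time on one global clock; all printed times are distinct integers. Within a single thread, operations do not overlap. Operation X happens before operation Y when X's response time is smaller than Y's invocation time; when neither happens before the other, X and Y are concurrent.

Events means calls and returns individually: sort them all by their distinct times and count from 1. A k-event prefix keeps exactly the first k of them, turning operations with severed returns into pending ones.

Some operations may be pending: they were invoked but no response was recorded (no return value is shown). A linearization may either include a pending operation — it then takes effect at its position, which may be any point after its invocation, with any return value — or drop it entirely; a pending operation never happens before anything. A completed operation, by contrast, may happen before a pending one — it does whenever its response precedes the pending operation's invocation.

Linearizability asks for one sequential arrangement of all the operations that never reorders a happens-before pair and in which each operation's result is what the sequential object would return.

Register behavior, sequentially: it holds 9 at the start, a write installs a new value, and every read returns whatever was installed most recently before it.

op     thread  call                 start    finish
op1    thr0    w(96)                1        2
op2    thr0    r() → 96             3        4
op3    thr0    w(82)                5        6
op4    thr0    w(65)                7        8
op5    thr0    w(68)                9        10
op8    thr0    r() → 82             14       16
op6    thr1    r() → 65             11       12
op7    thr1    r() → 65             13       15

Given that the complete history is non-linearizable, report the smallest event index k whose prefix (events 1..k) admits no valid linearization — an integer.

a valid linearization of events 1..11 exists, for instance op1, op2, op3, op4, op5:
after step 1 (op1 w(96)): value 96
after step 2 (op2 r() → 96): value 96
after step 3 (op3 w(82)): value 82
after step 4 (op4 w(65)): value 65
after step 5 (op5 w(68)): value 68
once event 12 joins (op6's response, time 12), exhaustive search finds no witness
sample order op1, op2, op3, op4, op5, op6 stalls at step 6 — op6 r() → 65 has no legal effect

12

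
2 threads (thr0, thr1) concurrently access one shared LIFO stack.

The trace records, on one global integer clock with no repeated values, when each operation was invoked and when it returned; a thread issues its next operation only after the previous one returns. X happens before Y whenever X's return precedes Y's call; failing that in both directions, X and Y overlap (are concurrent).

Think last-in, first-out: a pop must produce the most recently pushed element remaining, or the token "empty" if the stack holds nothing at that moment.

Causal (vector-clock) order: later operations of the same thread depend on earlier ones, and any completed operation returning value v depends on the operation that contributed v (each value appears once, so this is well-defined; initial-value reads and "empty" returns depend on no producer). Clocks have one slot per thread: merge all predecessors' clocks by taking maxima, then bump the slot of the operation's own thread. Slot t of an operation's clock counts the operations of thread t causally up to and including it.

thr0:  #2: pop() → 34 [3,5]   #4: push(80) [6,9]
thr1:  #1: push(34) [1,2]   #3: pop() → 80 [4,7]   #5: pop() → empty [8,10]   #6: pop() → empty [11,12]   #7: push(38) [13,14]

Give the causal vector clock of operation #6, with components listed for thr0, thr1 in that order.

(2, 4)

invoked at 1, #1 has no predecessors; its own thr1 bump gives (0, 1)
merge at #2 (invoked 3): VC(#1)=(0, 1), own-thread bump on thr0 → (1, 1)
merge at #4 (invoked 6): VC(#2)=(1, 1), own-thread bump on thr0 → (2, 1)
merge at #3 (invoked 4): VC(#1)=(0, 1), VC(#4)=(2, 1), own-thread bump on thr1 → (2, 2)
merge at #5 (invoked 8): VC(#3)=(2, 2), own-thread bump on thr1 → (2, 3)
merge at #6 (invoked 11): VC(#5)=(2, 3), own-thread bump on thr1 → (2, 4)
merge at #7 (invoked 13): VC(#6)=(2, 4), own-thread bump on thr1 → (2, 5)
target: VC(#6) = (2, 4)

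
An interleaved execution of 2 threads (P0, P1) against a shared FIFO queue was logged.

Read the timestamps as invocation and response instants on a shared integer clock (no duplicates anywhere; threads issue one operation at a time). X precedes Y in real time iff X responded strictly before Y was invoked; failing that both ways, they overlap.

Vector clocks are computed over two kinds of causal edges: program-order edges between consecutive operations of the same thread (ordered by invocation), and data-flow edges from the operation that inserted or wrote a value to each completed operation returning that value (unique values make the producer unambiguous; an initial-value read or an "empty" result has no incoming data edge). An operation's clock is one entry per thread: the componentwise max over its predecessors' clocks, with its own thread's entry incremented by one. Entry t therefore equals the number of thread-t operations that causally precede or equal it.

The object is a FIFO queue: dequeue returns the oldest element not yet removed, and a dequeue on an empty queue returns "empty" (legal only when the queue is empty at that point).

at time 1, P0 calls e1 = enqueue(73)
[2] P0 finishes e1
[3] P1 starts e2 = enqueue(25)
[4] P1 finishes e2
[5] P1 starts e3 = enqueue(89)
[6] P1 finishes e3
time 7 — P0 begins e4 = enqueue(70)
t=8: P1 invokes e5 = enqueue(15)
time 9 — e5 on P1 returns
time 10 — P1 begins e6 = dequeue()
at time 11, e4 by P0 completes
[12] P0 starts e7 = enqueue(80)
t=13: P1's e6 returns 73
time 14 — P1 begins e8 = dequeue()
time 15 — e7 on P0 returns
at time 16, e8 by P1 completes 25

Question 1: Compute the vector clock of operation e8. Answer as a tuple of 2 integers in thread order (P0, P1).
(1, 5)

e2 (invocation 3): nothing precedes it; P1's component alone gives (0, 1)
e1 (invocation 1): nothing precedes it; P0's component alone gives (1, 0)
e3 (invocation 5): componentwise max over VC(e2)=(0, 1), +1 at P1, giving (0, 2)
e4 (invocation 7): componentwise max over VC(e1)=(1, 0), +1 at P0, giving (2, 0)
e5 (invocation 8): componentwise max over VC(e3)=(0, 2), +1 at P1, giving (0, 3)
e7 (invocation 12): componentwise max over VC(e4)=(2, 0), +1 at P0, giving (3, 0)
e6 (invocation 10): componentwise max over VC(e1)=(1, 0), VC(e5)=(0, 3), +1 at P1, giving (1, 4)
e8 (invocation 14): componentwise max over VC(e2)=(0, 1), VC(e6)=(1, 4), +1 at P1, giving (1, 5)
target: VC(e8) = (1, 5)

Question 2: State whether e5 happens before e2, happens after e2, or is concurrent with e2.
after

e5 spans [8,9], e2 spans [3,4]
resp(e2)=4 < inv(e5)=8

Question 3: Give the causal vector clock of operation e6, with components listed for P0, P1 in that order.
(1, 4)

no predecessors for e2 (invoked 3): P1 increments from zero → (0, 1)
no predecessors for e1 (invoked 1): P0 increments from zero → (1, 0)
invoked at 5, e3 merges VC(e2)=(0, 1) and bumps P1's slot → (0, 2)
invoked at 7, e4 merges VC(e1)=(1, 0) and bumps P0's slot → (2, 0)
invoked at 8, e5 merges VC(e3)=(0, 2) and bumps P1's slot → (0, 3)
invoked at 12, e7 merges VC(e4)=(2, 0) and bumps P0's slot → (3, 0)
invoked at 10, e6 merges VC(e1)=(1, 0), VC(e5)=(0, 3) and bumps P1's slot → (1, 4)
invoked at 14, e8 merges VC(e2)=(0, 1), VC(e6)=(1, 4) and bumps P1's slot → (1, 5)
target: VC(e6) = (1, 4)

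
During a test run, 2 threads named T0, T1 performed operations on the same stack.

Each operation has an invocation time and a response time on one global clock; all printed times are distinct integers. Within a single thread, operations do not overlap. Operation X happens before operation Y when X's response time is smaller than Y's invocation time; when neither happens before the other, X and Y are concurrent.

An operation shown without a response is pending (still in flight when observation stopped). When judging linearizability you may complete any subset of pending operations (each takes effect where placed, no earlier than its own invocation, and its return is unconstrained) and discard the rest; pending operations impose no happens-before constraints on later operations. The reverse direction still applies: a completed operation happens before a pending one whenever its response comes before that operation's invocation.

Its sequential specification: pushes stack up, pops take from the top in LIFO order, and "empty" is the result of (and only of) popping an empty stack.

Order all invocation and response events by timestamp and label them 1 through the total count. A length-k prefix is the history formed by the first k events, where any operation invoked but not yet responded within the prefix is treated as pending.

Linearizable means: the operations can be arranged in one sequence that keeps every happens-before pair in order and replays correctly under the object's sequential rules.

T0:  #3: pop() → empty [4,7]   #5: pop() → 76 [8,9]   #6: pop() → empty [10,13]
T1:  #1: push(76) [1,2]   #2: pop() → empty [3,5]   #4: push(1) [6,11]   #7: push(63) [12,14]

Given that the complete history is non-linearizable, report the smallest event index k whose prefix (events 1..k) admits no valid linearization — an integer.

one valid order for events 1..6 is #1, #3, #2:
after step 1 (#1 push(76)): stack <76>
after step 2 (#3 pop() (pending, included)): stack <>
after step 3 (#2 pop() → empty): stack <>
with event 7 included (#3 responding at time 7), all real-time-consistent orders fail
including or dropping the 1 pending operation (#4) in any combination fails
sample order #1, #2, #3 (pending dropped) stalls at step 2 — #2 pop() → empty has no legal effect
sample order #1, #3, #2 (pending dropped) stalls at step 2 — #3 pop() → empty has no legal effect

7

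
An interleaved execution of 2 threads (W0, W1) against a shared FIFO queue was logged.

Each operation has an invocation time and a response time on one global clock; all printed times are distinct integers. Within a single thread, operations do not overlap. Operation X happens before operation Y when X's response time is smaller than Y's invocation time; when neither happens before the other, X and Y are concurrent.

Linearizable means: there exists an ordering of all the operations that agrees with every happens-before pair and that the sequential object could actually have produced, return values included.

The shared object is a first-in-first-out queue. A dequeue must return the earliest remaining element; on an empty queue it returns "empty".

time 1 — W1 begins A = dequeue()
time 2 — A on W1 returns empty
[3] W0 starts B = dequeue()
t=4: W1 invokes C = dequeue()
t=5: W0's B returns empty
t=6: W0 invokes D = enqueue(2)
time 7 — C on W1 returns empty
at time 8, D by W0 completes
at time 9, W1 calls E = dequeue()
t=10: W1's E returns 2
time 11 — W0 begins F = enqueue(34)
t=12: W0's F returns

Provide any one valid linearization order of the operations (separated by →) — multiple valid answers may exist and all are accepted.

step 1: A dequeue() → empty — queue <>
step 2: B dequeue() → empty — queue <>
step 3: C dequeue() → empty — queue <>
step 4: D enqueue(2) — queue <2>
step 5: E dequeue() → 2 — queue <>
step 6: F enqueue(34) — queue <34>

A → B → C → D → E → F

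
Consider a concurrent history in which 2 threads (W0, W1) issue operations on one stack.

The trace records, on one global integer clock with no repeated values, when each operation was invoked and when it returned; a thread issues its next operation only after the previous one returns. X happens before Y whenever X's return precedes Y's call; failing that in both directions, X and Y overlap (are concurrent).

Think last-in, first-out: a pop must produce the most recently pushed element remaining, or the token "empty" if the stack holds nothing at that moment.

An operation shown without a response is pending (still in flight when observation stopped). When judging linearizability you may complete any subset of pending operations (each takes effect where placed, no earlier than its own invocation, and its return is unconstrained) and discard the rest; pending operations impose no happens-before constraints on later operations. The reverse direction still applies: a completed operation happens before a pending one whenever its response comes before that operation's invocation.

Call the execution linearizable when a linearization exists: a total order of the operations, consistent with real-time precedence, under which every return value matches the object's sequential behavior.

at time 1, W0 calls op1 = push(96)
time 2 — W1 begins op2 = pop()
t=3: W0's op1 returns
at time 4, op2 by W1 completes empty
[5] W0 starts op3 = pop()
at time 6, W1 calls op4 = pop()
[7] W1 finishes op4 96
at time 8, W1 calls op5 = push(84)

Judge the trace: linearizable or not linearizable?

linearizable

witness order: op2, op1, op4
after step 1 (op2 pop() → empty): stack <>
after step 2 (op1 push(96)): stack <96>
after step 3 (op4 pop() → 96): stack <>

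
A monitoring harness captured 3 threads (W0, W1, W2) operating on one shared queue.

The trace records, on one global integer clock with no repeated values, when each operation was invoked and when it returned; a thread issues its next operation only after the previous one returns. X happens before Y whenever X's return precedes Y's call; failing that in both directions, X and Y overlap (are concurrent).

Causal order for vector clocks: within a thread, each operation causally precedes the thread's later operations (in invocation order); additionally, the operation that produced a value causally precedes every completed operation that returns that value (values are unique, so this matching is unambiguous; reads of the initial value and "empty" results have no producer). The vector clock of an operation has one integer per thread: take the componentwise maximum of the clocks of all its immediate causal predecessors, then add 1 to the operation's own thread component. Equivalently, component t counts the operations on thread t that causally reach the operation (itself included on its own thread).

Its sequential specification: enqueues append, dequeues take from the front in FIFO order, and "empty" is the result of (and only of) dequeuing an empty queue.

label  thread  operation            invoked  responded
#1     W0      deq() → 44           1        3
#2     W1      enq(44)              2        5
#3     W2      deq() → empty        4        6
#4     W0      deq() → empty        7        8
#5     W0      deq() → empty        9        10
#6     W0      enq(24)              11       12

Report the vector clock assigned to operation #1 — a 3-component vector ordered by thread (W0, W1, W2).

invoked at 4, #3 has no predecessors; its own W2 bump gives (0, 0, 1)
invoked at 2, #2 has no predecessors; its own W1 bump gives (0, 1, 0)
from VC(#2)=(0, 1, 0), #1 (invoked 1) maxes components and bumps W0 → (1, 1, 0)
from VC(#1)=(1, 1, 0), #4 (invoked 7) maxes components and bumps W0 → (2, 1, 0)
from VC(#4)=(2, 1, 0), #5 (invoked 9) maxes components and bumps W0 → (3, 1, 0)
from VC(#5)=(3, 1, 0), #6 (invoked 11) maxes components and bumps W0 → (4, 1, 0)
target: VC(#1) = (1, 1, 0)

(1, 1, 0)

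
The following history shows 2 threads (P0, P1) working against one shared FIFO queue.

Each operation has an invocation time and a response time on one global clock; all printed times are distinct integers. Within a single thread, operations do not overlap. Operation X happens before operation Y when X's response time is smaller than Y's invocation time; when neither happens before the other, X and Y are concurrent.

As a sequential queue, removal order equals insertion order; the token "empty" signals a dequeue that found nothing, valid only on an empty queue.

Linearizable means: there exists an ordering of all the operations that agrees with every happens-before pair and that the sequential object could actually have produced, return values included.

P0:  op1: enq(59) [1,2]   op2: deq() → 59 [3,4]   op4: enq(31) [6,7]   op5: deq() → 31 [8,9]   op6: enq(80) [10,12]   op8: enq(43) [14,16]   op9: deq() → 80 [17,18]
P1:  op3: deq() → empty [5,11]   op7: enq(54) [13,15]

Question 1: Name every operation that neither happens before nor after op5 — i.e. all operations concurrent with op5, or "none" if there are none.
op3

op5 spans [8,9]: anything still running between times 8 and 9 counts as concurrent
op1 [1,2]: before
op2 [3,4]: before
op3 [5,11]: concurrent
op4 [6,7]: before
op6 [10,12]: after
op7 [13,15]: after
op8 [14,16]: after
op9 [17,18]: after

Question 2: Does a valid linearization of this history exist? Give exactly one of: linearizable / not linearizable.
linearizable

witness order: op1, op2, op3, op4, op5, op6, op7, op8, op9
1. op1 enq(59), leaving queue <59>
2. op2 deq() → 59, leaving queue <>
3. op3 deq() → empty, leaving queue <>
4. op4 enq(31), leaving queue <31>
5. op5 deq() → 31, leaving queue <>
6. op6 enq(80), leaving queue <80>
7. op7 enq(54), leaving queue <80,54>
8. op8 enq(43), leaving queue <80,54,43>
9. op9 deq() → 80, leaving queue <54,43>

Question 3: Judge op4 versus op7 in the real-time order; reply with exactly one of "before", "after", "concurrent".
before

op4 spans [6,7], op7 spans [13,15]
resp(op4)=7 < inv(op7)=13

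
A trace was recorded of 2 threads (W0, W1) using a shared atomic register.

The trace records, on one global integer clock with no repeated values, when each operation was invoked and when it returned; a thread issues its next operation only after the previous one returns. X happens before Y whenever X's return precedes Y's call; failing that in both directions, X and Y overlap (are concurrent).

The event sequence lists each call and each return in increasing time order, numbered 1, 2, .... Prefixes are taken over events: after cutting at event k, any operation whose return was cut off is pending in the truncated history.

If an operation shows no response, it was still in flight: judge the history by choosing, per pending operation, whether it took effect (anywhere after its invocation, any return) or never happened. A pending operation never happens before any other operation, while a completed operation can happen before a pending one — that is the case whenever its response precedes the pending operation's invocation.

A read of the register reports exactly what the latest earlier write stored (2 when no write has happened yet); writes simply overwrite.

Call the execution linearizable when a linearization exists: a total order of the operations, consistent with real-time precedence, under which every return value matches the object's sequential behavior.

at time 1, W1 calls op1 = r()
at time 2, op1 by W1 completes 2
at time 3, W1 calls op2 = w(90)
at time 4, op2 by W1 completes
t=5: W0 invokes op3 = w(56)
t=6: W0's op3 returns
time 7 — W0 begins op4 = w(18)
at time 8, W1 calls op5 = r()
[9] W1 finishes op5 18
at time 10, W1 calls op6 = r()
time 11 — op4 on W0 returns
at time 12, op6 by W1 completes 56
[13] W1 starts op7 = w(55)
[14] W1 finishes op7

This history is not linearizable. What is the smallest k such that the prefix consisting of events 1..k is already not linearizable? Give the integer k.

one valid order for events 1..11 is op1, op2, op3, op4, op5:
1. op1 r() → 2, leaving value 2
2. op2 w(90), leaving value 90
3. op3 w(56), leaving value 56
4. op4 w(18), leaving value 18
5. op5 r() → 18, leaving value 18
at event 12 (op6's time-12 response) nothing linearizes any more
e.g. op1, op2, op3, op4, op5, op6: illegal at step 6, since op6 r() → 56 cannot apply there
e.g. op1, op2, op3, op5, op4, op6: illegal at step 4, since op5 r() → 18 cannot apply there

12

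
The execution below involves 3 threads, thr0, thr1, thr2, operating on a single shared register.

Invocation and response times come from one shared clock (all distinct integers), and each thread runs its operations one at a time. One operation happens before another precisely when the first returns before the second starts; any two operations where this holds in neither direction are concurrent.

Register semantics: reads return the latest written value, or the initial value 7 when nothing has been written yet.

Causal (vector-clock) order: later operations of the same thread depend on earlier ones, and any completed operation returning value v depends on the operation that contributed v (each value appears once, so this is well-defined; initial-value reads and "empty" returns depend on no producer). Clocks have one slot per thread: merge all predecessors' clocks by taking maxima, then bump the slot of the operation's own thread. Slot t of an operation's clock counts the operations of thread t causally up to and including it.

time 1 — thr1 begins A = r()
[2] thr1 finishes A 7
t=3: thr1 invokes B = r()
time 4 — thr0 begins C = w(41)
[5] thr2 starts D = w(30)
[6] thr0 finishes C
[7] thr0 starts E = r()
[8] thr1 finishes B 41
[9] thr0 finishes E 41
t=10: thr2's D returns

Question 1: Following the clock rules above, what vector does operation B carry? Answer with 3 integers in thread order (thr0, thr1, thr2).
Answer: (1, 2, 0)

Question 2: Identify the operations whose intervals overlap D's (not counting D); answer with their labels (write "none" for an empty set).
Answer: B, C, E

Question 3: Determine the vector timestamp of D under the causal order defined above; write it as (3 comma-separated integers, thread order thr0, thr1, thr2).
Answer: (0, 0, 1)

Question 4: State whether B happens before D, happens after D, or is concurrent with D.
Answer: concurrent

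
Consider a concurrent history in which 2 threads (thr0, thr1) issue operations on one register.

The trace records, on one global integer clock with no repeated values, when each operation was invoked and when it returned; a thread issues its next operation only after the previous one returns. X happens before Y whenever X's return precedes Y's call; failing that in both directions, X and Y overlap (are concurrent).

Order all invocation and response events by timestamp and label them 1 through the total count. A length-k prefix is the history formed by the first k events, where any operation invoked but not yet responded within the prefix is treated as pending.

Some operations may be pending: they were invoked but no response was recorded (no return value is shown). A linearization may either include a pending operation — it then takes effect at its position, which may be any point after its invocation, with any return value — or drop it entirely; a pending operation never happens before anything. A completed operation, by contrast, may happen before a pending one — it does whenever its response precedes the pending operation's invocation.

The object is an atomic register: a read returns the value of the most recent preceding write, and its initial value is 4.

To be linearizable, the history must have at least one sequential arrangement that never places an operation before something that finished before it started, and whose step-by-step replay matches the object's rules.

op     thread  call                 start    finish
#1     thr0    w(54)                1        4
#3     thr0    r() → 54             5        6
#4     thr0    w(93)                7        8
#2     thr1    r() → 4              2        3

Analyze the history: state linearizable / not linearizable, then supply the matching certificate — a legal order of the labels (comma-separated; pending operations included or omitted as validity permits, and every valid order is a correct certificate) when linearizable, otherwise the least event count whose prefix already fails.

linearizable — witness: #2, #1, #3, #4

step 1: #2 r() → 4 — value 4
step 2: #1 w(54) — value 54
step 3: #3 r() → 54 — value 54
step 4: #4 w(93) — value 93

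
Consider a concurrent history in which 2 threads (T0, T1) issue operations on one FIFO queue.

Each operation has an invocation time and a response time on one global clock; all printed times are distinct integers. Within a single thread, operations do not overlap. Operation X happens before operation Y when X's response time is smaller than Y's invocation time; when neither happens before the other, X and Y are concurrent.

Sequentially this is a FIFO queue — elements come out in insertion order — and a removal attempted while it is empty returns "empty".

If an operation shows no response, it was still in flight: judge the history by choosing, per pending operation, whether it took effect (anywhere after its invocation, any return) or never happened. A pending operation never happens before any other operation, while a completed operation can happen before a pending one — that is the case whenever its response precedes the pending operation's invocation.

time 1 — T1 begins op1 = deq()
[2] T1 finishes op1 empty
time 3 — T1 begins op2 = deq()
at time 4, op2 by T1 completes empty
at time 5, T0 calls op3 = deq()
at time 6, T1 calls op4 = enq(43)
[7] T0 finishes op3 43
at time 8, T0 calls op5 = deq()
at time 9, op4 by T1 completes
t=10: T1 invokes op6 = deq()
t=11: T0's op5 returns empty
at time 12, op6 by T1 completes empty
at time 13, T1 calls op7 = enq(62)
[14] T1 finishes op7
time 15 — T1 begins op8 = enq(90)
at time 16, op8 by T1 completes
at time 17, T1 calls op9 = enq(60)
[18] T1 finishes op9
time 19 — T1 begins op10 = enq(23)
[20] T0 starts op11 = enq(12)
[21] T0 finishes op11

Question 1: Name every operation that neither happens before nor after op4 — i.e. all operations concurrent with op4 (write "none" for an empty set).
op4 spans [6,9]: anything still running between times 6 and 9 counts as concurrent
op1 [1,2]: before
op2 [3,4]: before
op3 [5,7]: concurrent
op5 [8,11]: concurrent
op6 [10,12]: after
op7 [13,14]: after
op8 [15,16]: after
op9 [17,18]: after
op10 [19,…): after
op11 [20,21]: after

op3, op5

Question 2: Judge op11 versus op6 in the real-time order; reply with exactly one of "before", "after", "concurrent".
op11 spans [20,21], op6 spans [10,12]
resp(op6)=12 < inv(op11)=20

after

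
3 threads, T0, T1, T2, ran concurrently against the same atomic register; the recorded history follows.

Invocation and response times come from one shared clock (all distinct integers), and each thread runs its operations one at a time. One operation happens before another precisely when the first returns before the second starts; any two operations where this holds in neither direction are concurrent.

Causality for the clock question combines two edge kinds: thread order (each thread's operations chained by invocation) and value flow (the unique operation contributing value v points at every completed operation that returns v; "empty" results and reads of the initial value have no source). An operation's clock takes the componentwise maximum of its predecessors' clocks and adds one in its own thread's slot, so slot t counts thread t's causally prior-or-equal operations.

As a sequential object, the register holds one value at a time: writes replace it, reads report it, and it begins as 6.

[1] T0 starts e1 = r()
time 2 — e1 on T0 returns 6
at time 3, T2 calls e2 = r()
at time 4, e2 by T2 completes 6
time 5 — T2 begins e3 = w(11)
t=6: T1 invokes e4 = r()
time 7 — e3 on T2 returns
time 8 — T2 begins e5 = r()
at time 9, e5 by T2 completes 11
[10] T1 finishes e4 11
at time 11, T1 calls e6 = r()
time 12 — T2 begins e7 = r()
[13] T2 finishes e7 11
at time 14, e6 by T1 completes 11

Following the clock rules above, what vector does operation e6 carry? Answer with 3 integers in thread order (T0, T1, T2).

(0, 2, 2)

e2 (invocation 3): nothing precedes it; T2's component alone gives (0, 0, 1)
e1 (invocation 1): nothing precedes it; T0's component alone gives (1, 0, 0)
from VC(e2)=(0, 0, 1), e3 (invoked 5) maxes components and bumps T2 → (0, 0, 2)
from VC(e3)=(0, 0, 2), e5 (invoked 8) maxes components and bumps T2 → (0, 0, 3)
from VC(e3)=(0, 0, 2), e4 (invoked 6) maxes components and bumps T1 → (0, 1, 2)
from VC(e3)=(0, 0, 2), VC(e5)=(0, 0, 3), e7 (invoked 12) maxes components and bumps T2 → (0, 0, 4)
from VC(e3)=(0, 0, 2), VC(e4)=(0, 1, 2), e6 (invoked 11) maxes components and bumps T1 → (0, 2, 2)
target: VC(e6) = (0, 2, 2)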